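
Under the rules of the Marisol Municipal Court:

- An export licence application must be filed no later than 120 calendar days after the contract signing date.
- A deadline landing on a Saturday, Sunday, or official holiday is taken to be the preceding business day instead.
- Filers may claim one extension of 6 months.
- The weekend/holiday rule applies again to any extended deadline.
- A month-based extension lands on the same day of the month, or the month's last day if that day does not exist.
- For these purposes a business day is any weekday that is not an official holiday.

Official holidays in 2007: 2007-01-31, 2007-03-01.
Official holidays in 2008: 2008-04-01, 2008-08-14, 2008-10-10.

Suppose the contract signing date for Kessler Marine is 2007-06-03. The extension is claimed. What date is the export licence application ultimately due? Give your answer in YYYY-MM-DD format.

2008-03-31

Adding 120 calendar days to 2007-06-03 gives 2007-10-01.
2007-10-01 falls on a Monday, which is a business day, so no adjustment is needed.
Applying the 6 months extension: 6 months after 2007-10-01 is 2008-04-01.
2008-04-01 is a listed holiday, so it moves to the preceding business day, 2008-03-31 (Monday).
Final deadline: 2008-03-31.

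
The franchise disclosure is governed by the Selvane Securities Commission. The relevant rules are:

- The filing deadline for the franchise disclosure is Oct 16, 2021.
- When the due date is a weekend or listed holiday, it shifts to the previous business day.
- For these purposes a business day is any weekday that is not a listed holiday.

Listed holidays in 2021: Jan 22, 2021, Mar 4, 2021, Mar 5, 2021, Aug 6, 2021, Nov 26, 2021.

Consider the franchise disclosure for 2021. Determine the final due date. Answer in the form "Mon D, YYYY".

Oct 15, 2021

The stated deadline is Oct 16, 2021.
Oct 16, 2021 is a Saturday; the preceding business day is Oct 15, 2021 (Friday).
The final due date is Oct 15, 2021.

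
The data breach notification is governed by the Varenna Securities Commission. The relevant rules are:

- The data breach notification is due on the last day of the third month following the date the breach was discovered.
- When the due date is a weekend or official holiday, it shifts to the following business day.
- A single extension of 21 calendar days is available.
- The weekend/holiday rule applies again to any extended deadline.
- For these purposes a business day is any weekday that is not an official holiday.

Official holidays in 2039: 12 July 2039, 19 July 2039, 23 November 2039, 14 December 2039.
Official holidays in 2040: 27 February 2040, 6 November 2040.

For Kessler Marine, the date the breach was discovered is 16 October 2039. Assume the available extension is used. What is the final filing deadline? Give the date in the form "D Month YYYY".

21 February 2040

3 months after 16 October 2039 is January 2040; that month ends on 31 January 2040.
31 January 2040 is a Tuesday and not a listed holiday, so it stands.
Applying the 21-calendar-day extension: 31 January 2040 + 21 days = 21 February 2040.
Since 21 February 2040 is a Tuesday and not a holiday, the date is unchanged.
Deadline: 21 February 2040.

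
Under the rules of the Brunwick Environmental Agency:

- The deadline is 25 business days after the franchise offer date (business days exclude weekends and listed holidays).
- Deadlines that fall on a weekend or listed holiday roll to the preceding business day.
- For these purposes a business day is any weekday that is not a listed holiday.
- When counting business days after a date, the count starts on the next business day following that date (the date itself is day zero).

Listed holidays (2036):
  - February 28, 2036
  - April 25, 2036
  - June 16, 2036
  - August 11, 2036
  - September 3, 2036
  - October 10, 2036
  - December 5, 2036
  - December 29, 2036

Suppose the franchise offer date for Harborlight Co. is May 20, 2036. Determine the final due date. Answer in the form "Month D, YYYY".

June 25, 2036

25 business days after May 20, 2036, excluding weekends and holidays, is June 25, 2036.
Since June 25, 2036 is a Wednesday and not a holiday, the date is unchanged.
So the filing is due June 25, 2036.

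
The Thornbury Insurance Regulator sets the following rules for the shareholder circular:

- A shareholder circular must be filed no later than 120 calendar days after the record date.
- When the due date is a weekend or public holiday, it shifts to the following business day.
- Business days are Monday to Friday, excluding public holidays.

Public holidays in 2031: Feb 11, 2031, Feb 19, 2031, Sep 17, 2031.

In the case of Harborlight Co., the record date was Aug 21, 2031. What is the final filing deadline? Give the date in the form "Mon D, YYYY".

Dec 19, 2031

120 calendar days after Aug 21, 2031 is Dec 19, 2031.
Dec 19, 2031 (Friday) is already a business day.
Deadline: Dec 19, 2031.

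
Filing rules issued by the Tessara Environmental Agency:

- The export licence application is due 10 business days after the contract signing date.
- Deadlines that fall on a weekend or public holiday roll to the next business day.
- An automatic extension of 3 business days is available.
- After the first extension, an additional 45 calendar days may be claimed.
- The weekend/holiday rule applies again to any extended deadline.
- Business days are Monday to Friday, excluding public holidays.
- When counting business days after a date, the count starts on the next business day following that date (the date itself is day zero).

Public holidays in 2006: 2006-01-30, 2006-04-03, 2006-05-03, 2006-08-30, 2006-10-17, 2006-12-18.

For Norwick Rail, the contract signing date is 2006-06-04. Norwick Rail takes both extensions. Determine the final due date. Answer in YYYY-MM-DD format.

10 business days after 2006-06-04, excluding weekends and holidays, is 2006-06-16.
2006-06-16 is a Friday and not a listed holiday, so it stands.
Applying the 3-business-day extension: 3 business days after 2006-06-16 is 2006-06-21.
Since 2006-06-21 is a Wednesday and not a holiday, the date is unchanged.
Applying the 45-calendar-day extension: 2006-06-21 + 45 days = 2006-08-05.
2006-08-05 falls on a Saturday. Rolling to the next business day gives 2006-08-07, a Monday.
Final deadline: 2006-08-07.

2006-08-07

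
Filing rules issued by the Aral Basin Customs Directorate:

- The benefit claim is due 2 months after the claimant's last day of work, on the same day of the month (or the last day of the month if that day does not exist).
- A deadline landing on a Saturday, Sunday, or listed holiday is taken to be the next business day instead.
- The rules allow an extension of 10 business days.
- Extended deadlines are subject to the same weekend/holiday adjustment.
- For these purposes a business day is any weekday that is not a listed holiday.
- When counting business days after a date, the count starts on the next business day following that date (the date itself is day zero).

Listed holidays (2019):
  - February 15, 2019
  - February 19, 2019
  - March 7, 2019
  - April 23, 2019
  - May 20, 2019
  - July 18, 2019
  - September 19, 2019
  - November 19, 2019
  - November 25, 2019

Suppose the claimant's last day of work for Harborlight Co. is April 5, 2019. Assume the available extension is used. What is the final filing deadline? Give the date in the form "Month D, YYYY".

2 months after April 5, 2019, on the same day of the month, is June 5, 2019.
June 5, 2019 (Wednesday) is already a business day.
The 10-business-day extension runs from June 5, 2019 to June 19, 2019.
Since June 19, 2019 is a Wednesday and not a holiday, the date is unchanged.
Final deadline: June 19, 2019.

June 19, 2019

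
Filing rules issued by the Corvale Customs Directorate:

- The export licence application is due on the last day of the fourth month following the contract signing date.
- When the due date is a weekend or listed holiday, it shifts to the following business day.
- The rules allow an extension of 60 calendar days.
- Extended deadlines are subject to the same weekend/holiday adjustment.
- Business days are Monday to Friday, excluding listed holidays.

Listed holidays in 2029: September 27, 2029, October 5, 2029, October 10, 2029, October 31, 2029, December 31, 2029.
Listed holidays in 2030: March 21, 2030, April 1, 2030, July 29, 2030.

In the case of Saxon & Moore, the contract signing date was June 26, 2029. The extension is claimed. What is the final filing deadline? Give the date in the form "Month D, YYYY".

The fourth month after June 26, 2029 is October 2029, whose last day is October 31, 2029.
Because October 31, 2029 is a listed holiday, the deadline becomes November 1, 2029 (Thursday).
Add the 60 calendar-day extension to November 1, 2029: December 31, 2029.
December 31, 2029 is a listed holiday, so it moves to the next business day, January 1, 2030 (Tuesday).
The final due date is January 1, 2030.

January 1, 2030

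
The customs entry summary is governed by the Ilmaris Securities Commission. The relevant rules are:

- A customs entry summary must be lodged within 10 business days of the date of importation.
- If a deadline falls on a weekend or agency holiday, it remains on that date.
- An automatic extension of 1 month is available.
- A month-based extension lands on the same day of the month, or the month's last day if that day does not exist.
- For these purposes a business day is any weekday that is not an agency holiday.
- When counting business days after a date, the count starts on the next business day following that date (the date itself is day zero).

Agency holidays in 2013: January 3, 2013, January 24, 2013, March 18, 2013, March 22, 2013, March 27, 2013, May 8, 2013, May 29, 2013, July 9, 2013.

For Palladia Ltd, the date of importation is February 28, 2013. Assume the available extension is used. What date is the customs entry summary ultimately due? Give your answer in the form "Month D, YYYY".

April 14, 2013

Counting 10 business days after February 28, 2013 (skipping weekends and listed holidays) reaches March 14, 2013.
March 14, 2013 falls on a Thursday. The rules make no weekend/holiday allowance, so it remains March 14, 2013.
The 1 month extension carries March 14, 2013 to April 14, 2013.
April 14, 2013 is a Sunday; no weekend or holiday adjustment applies.
The final due date is April 14, 2013.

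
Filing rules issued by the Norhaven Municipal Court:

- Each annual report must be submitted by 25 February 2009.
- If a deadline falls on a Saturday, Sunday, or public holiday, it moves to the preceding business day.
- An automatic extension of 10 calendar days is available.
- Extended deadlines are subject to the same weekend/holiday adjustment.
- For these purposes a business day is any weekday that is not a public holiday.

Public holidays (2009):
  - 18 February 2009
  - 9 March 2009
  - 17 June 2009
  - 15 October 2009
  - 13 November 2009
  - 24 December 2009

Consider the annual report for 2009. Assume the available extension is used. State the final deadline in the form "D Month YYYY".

6 March 2009

The stated deadline is 25 February 2009.
25 February 2009 (Wednesday) is already a business day.
Add the 10 calendar-day extension to 25 February 2009: 7 March 2009.
7 March 2009 falls on a Saturday. Rolling to the preceding business day gives 6 March 2009, a Friday.
The final due date is 6 March 2009.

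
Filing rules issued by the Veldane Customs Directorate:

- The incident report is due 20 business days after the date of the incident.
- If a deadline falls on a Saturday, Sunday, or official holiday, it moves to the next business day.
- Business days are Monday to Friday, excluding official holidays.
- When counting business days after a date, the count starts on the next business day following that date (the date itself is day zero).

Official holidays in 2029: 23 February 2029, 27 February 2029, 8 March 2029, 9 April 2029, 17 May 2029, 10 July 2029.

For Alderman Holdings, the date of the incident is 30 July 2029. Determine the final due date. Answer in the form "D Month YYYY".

27 August 2029

Counting 20 business days after 30 July 2029 (skipping weekends and listed holidays) reaches 27 August 2029.
27 August 2029 (Monday) is already a business day.
Final deadline: 27 August 2029.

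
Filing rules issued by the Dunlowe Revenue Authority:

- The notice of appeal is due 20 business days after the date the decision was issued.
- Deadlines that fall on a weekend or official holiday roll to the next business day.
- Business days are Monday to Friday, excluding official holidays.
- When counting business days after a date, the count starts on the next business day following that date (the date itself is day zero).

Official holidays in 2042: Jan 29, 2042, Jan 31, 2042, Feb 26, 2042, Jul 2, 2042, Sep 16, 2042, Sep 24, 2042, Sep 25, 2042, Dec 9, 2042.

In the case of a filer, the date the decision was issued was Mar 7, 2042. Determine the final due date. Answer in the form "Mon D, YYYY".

Apr 4, 2042

20 business days after Mar 7, 2042, excluding weekends and holidays, is Apr 4, 2042.
Apr 4, 2042 is a Friday and not a listed holiday, so it stands.
So the filing is due Apr 4, 2042.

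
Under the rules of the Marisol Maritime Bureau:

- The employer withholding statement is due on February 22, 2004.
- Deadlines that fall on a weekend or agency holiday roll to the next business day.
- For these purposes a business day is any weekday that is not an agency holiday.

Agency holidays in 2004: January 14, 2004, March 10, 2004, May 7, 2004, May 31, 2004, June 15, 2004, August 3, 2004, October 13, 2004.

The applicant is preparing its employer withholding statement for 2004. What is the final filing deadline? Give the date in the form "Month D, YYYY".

February 23, 2004

Start from the fixed due date, February 22, 2004.
February 22, 2004 falls on a Sunday. Rolling to the next business day gives February 23, 2004, a Monday.
Final deadline: February 23, 2004.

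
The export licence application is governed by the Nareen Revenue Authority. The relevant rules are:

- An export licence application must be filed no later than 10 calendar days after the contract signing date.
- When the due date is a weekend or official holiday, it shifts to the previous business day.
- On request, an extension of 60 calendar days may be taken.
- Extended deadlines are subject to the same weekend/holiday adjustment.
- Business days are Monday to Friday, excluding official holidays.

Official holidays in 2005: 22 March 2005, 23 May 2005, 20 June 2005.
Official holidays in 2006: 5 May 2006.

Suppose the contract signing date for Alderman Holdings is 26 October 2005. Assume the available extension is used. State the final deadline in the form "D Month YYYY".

3 January 2006

Adding 10 calendar days to 26 October 2005 gives 5 November 2005.
5 November 2005 is a Saturday, so it moves to the preceding business day, 4 November 2005 (Friday).
With the 60-day extension, 4 November 2005 becomes 3 January 2006.
3 January 2006 is a Tuesday and not a listed holiday, so it stands.
So the filing is due 3 January 2006.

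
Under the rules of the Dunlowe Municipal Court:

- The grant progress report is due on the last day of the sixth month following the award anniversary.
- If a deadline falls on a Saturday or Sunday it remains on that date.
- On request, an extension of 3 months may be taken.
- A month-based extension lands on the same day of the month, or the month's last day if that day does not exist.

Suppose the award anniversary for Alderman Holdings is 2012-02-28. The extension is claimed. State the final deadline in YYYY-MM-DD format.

6 months after 2012-02-28 is August 2012; that month ends on 2012-08-31.
2012-08-31 is a Friday; no weekend or holiday adjustment applies.
Applying the 3 months extension: 3 months after 2012-08-31 is 2012-11-30 (day 31 does not exist in November, so the month's last day is used).
No adjustment is made for weekends or holidays, so 2012-11-30 stands.
Deadline: 2012-11-30.

2012-11-30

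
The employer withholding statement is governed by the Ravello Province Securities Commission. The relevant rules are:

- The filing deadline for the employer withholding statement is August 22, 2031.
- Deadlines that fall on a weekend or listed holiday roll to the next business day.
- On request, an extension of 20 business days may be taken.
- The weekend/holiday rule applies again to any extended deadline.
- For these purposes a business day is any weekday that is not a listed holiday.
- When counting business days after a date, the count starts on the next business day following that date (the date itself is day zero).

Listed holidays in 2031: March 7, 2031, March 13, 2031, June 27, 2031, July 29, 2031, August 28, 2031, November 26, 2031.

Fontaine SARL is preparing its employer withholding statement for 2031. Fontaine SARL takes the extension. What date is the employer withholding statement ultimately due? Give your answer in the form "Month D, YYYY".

September 22, 2031

The statutory due date is August 22, 2031.
August 22, 2031 falls on a Friday, which is a business day, so no adjustment is needed.
The 20-business-day extension runs from August 22, 2031 to September 22, 2031.
September 22, 2031 is a Monday and not a listed holiday, so it stands.
Deadline: September 22, 2031.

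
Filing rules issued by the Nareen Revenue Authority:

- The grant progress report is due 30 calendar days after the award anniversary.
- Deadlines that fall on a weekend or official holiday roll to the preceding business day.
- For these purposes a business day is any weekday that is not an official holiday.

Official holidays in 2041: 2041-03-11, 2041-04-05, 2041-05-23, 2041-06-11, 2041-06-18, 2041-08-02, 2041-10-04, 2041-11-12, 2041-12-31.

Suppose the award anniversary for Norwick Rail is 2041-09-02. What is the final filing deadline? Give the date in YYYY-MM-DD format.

Trigger date 2041-09-02 + 30 calendar days = 2041-10-02.
2041-10-02 is a Wednesday and not a listed holiday, so it stands.
The final due date is 2041-10-02.

2041-10-02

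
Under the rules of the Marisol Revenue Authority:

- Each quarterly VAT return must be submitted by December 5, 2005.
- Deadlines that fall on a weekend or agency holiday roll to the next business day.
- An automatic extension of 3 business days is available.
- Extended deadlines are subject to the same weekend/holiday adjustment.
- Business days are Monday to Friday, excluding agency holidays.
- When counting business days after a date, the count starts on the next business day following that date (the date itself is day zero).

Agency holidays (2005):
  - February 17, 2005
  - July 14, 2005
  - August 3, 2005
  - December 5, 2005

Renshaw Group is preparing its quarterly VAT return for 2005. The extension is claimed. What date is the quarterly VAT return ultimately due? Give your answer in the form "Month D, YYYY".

December 9, 2005

The stated deadline is December 5, 2005.
Because December 5, 2005 is a listed holiday, the deadline becomes December 6, 2005 (Tuesday).
Applying the 3-business-day extension: 3 business days after December 6, 2005 is December 9, 2005.
December 9, 2005 is a Friday and not a listed holiday, so it stands.
The final due date is December 9, 2005.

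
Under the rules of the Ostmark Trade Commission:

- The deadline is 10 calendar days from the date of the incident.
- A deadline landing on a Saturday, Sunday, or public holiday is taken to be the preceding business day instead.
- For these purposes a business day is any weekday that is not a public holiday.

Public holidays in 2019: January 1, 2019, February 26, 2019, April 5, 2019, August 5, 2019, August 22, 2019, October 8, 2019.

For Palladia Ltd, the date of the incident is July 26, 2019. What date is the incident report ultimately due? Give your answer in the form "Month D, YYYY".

10 calendar days after July 26, 2019 is August 5, 2019.
August 5, 2019 falls on a listed holiday. Rolling to the preceding business day gives August 2, 2019, a Friday.
Final deadline: August 2, 2019.

August 2, 2019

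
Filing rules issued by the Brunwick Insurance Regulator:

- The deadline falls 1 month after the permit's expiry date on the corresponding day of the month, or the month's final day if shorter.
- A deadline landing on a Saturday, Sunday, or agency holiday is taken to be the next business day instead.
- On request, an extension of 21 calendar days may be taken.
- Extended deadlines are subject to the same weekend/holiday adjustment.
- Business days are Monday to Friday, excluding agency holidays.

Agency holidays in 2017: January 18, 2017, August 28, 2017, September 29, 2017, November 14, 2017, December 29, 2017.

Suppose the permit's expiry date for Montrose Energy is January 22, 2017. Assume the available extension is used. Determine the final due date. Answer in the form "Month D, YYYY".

March 15, 2017

Moving 1 month forward from January 22, 2017 on the corresponding day gives February 22, 2017.
February 22, 2017 falls on a Wednesday, which is a business day, so no adjustment is needed.
The 21-calendar-day extension moves the deadline from February 22, 2017 to March 15, 2017.
March 15, 2017 (Wednesday) is already a business day.
Final deadline: March 15, 2017.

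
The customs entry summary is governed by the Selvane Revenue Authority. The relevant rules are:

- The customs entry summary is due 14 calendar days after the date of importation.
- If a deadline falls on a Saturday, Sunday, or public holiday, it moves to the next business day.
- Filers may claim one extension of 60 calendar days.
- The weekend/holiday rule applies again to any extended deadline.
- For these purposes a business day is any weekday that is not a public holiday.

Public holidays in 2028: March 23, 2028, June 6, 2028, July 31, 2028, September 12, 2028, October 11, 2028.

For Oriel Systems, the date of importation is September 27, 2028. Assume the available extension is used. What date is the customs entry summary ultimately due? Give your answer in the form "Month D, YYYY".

Trigger date September 27, 2028 + 14 calendar days = October 11, 2028.
Because October 11, 2028 is a listed holiday, the deadline becomes October 12, 2028 (Thursday).
Add the 60 calendar-day extension to October 12, 2028: December 11, 2028.
December 11, 2028 is a Monday and not a listed holiday, so it stands.
So the filing is due December 11, 2028.

December 11, 2028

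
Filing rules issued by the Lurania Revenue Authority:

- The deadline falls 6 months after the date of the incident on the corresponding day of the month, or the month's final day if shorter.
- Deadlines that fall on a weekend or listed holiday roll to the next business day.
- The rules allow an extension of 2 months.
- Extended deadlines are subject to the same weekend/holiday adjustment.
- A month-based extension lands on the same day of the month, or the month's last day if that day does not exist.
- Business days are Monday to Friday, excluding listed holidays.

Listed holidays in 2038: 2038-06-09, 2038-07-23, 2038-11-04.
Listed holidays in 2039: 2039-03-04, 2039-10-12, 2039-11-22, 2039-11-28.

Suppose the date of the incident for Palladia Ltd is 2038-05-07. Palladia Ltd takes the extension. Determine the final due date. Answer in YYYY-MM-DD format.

2039-01-10

6 months after 2038-05-07, on the same day of the month, is 2038-11-07.
2038-11-07 falls on a Sunday. Rolling to the next business day gives 2038-11-08, a Monday.
The 2 months extension carries 2038-11-08 to 2039-01-08.
Because 2039-01-08 is a Saturday, the deadline becomes 2039-01-10 (Monday).
So the filing is due 2039-01-10.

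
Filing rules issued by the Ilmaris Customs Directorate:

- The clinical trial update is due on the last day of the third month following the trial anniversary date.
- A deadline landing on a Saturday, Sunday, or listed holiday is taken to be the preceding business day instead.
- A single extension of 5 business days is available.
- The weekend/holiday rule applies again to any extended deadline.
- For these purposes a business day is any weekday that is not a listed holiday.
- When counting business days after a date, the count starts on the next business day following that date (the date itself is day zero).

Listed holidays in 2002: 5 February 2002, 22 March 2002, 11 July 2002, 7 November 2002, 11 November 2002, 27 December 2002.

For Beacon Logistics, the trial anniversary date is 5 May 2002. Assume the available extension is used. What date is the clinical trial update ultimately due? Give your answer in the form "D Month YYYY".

3 months after 5 May 2002 is August 2002; that month ends on 31 August 2002.
31 August 2002 falls on a Saturday. Rolling to the preceding business day gives 30 August 2002, a Friday.
Counting 5 further business days from 30 August 2002 reaches 6 September 2002.
6 September 2002 (Friday) is already a business day.
Deadline: 6 September 2002.

6 September 2002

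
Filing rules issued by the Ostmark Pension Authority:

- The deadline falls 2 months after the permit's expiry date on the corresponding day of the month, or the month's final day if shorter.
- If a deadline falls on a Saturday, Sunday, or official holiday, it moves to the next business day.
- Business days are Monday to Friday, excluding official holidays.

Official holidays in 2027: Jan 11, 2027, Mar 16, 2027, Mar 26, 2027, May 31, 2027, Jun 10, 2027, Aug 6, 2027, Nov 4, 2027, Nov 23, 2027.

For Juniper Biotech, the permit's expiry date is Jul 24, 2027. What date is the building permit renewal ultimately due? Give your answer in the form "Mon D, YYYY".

Sep 24, 2027

2 months after Jul 24, 2027, on the same day of the month, is Sep 24, 2027.
Sep 24, 2027 falls on a Friday, which is a business day, so no adjustment is needed.
So the filing is due Sep 24, 2027.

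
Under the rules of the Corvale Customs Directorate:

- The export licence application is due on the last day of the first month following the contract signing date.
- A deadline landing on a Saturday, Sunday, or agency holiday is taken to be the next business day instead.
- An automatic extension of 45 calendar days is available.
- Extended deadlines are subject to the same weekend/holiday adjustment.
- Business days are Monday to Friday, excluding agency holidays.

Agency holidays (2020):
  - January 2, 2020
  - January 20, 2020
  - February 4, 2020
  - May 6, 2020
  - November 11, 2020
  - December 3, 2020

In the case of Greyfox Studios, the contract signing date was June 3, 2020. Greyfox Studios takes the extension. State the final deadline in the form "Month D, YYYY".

1 month after June 3, 2020 falls in July 2020; the last day of that month is July 31, 2020.
July 31, 2020 is a Friday and not a listed holiday, so it stands.
With the 45-day extension, July 31, 2020 becomes September 14, 2020.
September 14, 2020 is a Monday and not a listed holiday, so it stands.
Final deadline: September 14, 2020.

September 14, 2020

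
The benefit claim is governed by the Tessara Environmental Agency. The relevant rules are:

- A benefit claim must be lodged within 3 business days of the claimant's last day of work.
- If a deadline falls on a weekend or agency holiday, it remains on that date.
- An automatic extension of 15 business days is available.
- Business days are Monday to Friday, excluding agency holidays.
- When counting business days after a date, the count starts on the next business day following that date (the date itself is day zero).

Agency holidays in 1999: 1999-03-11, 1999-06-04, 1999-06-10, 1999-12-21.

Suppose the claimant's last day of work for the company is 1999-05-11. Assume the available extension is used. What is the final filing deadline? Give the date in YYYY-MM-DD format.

Counting 3 business days after 1999-05-11 (skipping weekends and listed holidays) reaches 1999-05-14.
1999-05-14 falls on a Friday. The rules make no weekend/holiday allowance, so it remains 1999-05-14.
Applying the 15-business-day extension: 15 business days after 1999-05-14 is 1999-06-07.
No adjustment is made for weekends or holidays, so 1999-06-07 stands.
Final deadline: 1999-06-07.

1999-06-07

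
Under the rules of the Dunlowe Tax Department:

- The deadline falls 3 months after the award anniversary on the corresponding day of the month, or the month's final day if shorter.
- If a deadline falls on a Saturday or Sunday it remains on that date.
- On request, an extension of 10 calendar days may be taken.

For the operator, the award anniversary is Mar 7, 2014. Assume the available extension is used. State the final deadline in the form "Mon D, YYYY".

Moving 3 months forward from Mar 7, 2014 on the corresponding day gives Jun 7, 2014.
No adjustment is made for weekends or holidays, so Jun 7, 2014 stands.
Add the 10 calendar-day extension to Jun 7, 2014: Jun 17, 2014.
Jun 17, 2014 falls on a Tuesday. The rules make no weekend/holiday allowance, so it remains Jun 17, 2014.
Deadline: Jun 17, 2014.

Jun 17, 2014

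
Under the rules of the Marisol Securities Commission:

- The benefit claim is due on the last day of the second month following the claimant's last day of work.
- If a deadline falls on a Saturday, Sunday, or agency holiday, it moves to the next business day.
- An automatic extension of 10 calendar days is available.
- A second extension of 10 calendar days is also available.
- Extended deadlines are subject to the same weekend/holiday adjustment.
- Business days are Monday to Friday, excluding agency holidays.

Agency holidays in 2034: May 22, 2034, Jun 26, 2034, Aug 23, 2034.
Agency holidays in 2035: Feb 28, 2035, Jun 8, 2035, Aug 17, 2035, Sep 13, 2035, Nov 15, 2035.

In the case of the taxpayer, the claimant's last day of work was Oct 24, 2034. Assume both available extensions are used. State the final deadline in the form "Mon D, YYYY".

2 months after Oct 24, 2034 is December 2034; that month ends on Dec 31, 2034.
Dec 31, 2034 is a Sunday, so it moves to the next business day, Jan 1, 2035 (Monday).
The 10-calendar-day extension moves the deadline from Jan 1, 2035 to Jan 11, 2035.
Since Jan 11, 2035 is a Thursday and not a holiday, the date is unchanged.
The 10-calendar-day extension moves the deadline from Jan 11, 2035 to Jan 21, 2035.
Jan 21, 2035 falls on a Sunday. Rolling to the next business day gives Jan 22, 2035, a Monday.
Deadline: Jan 22, 2035.

Jan 22, 2035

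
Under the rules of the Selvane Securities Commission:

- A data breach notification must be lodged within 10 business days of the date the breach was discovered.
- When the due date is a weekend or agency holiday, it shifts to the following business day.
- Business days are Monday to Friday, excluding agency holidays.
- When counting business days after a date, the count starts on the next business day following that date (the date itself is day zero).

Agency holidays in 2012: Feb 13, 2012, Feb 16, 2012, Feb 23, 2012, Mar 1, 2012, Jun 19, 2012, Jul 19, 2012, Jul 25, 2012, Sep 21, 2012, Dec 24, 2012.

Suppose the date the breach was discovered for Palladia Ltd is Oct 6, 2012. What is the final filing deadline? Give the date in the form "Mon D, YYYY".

10 business days after Oct 6, 2012, excluding weekends and holidays, is Oct 19, 2012.
Oct 19, 2012 falls on a Friday, which is a business day, so no adjustment is needed.
So the filing is due Oct 19, 2012.

Oct 19, 2012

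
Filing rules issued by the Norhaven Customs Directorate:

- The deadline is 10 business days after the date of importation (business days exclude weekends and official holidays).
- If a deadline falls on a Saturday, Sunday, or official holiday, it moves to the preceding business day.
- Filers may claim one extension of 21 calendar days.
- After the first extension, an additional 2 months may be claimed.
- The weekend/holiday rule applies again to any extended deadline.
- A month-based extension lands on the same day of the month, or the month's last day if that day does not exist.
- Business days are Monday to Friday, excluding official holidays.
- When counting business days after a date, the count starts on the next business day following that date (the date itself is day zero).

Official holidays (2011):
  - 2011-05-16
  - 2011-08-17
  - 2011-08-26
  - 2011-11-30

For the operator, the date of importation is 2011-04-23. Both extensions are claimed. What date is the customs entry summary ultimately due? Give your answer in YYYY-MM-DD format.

2011-07-27

Counting 10 business days after 2011-04-23 (skipping weekends and listed holidays) reaches 2011-05-06.
Since 2011-05-06 is a Friday and not a holiday, the date is unchanged.
The 21-calendar-day extension moves the deadline from 2011-05-06 to 2011-05-27.
2011-05-27 (Friday) is already a business day.
Applying the 2 months extension: 2 months after 2011-05-27 is 2011-07-27.
2011-07-27 is a Wednesday and not a listed holiday, so it stands.
So the filing is due 2011-07-27.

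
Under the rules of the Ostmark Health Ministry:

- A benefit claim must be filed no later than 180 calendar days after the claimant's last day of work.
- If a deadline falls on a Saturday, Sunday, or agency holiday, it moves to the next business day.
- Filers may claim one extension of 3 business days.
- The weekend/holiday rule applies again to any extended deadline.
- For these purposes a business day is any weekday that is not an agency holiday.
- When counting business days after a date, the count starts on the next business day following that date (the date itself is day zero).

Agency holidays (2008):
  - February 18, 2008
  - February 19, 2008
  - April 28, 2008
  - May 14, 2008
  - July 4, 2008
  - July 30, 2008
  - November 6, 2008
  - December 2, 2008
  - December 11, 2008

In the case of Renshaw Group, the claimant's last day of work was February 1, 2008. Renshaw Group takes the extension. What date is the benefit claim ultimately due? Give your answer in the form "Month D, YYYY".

From February 1, 2008, 180 calendar days later is July 30, 2008.
July 30, 2008 is a listed holiday; the next business day is July 31, 2008 (Thursday).
Applying the 3-business-day extension: 3 business days after July 31, 2008 is August 5, 2008.
Since August 5, 2008 is a Tuesday and not a holiday, the date is unchanged.
So the filing is due August 5, 2008.

August 5, 2008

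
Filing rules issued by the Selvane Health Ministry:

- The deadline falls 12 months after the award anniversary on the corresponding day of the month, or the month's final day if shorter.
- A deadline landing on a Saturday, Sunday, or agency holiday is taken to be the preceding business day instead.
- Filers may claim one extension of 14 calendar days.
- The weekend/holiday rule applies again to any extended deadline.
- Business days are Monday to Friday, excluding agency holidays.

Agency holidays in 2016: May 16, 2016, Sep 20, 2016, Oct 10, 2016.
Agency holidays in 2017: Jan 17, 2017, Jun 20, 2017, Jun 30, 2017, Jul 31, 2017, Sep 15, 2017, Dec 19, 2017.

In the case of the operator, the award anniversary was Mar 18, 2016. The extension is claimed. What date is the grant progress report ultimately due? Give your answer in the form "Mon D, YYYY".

Mar 31, 2017

12 months from Mar 18, 2016 is Mar 18, 2017.
Mar 18, 2017 is a Saturday, so it moves to the preceding business day, Mar 17, 2017 (Friday).
The 14-calendar-day extension moves the deadline from Mar 17, 2017 to Mar 31, 2017.
Since Mar 31, 2017 is a Friday and not a holiday, the date is unchanged.
Deadline: Mar 31, 2017.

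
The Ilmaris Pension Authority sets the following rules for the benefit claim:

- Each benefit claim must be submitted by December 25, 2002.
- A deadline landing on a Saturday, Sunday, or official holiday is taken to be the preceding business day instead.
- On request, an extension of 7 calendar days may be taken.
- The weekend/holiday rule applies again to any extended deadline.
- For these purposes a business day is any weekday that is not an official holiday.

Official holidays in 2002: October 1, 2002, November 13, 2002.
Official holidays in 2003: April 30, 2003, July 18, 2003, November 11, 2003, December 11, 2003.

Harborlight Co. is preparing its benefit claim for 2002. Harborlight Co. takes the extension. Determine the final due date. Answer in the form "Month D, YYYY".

The stated deadline is December 25, 2002.
December 25, 2002 falls on a Wednesday, which is a business day, so no adjustment is needed.
The 7-calendar-day extension moves the deadline from December 25, 2002 to January 1, 2003.
January 1, 2003 is a Wednesday and not a listed holiday, so it stands.
So the filing is due January 1, 2003.

January 1, 2003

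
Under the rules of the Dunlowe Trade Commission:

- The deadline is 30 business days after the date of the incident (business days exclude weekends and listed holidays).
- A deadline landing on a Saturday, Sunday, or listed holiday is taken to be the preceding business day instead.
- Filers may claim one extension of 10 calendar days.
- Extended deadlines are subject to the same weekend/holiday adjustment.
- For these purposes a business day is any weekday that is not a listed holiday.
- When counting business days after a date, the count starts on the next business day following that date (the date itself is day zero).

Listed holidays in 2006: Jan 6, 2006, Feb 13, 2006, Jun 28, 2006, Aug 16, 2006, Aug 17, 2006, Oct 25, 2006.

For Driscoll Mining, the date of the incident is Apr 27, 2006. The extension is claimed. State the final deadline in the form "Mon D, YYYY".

30 business days after Apr 27, 2006, excluding weekends and holidays, is Jun 8, 2006.
Jun 8, 2006 falls on a Thursday, which is a business day, so no adjustment is needed.
With the 10-day extension, Jun 8, 2006 becomes Jun 18, 2006.
Jun 18, 2006 falls on a Sunday. Rolling to the preceding business day gives Jun 16, 2006, a Friday.
So the filing is due Jun 16, 2006.

Jun 16, 2006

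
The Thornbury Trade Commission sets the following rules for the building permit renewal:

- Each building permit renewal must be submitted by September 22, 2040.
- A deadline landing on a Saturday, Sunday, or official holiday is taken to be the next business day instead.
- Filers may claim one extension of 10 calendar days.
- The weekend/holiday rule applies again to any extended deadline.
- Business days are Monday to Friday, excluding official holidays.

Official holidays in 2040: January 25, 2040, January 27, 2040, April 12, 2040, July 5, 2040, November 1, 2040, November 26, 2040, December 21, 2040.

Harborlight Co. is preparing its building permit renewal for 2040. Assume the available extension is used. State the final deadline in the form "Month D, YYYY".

The stated deadline is September 22, 2040.
Because September 22, 2040 is a Saturday, the deadline becomes September 24, 2040 (Monday).
The 10-calendar-day extension moves the deadline from September 24, 2040 to October 4, 2040.
October 4, 2040 is a Thursday and not a listed holiday, so it stands.
So the filing is due October 4, 2040.

October 4, 2040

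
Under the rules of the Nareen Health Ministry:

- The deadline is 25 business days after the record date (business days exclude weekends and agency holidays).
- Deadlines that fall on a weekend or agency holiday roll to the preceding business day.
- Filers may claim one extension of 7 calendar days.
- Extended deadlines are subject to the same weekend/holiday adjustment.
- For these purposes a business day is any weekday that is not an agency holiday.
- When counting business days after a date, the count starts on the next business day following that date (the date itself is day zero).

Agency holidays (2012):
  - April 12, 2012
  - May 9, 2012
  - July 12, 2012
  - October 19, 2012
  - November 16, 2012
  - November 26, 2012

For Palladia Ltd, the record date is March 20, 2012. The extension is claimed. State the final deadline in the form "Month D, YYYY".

Counting 25 business days after March 20, 2012 (skipping weekends and listed holidays) reaches April 25, 2012.
Since April 25, 2012 is a Wednesday and not a holiday, the date is unchanged.
Applying the 7-calendar-day extension: April 25, 2012 + 7 days = May 2, 2012.
May 2, 2012 falls on a Wednesday, which is a business day, so no adjustment is needed.
So the filing is due May 2, 2012.

May 2, 2012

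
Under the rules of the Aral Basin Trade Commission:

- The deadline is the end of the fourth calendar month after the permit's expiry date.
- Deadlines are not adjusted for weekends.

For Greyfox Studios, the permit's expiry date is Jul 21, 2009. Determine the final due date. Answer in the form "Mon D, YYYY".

Nov 30, 2009

The fourth month after Jul 21, 2009 is November 2009, whose last day is Nov 30, 2009.
No adjustment is made for weekends or holidays, so Nov 30, 2009 stands.
Deadline: Nov 30, 2009.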